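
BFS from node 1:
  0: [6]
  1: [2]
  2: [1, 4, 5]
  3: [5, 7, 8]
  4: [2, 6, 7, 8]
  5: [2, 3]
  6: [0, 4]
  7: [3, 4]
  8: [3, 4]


Visit 1, enqueue [2]
Visit 2, enqueue [4, 5]
Visit 4, enqueue [6, 7, 8]
Visit 5, enqueue [3]
Visit 6, enqueue [0]
Visit 7, enqueue []
Visit 8, enqueue []
Visit 3, enqueue []
Visit 0, enqueue []

BFS order: [1, 2, 4, 5, 6, 7, 8, 3, 0]


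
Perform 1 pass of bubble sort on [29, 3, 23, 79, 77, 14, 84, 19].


Initial: [29, 3, 23, 79, 77, 14, 84, 19]
Pass 1: [3, 23, 29, 77, 14, 79, 19, 84] (5 swaps)

After 1 pass: [3, 23, 29, 77, 14, 79, 19, 84]


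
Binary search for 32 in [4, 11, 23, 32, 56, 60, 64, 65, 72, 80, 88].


Step 1: lo=0, hi=10, mid=5, val=60
Step 2: lo=0, hi=4, mid=2, val=23
Step 3: lo=3, hi=4, mid=3, val=32

Found at index 3


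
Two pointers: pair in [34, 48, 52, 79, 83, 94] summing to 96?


lo=0(34)+hi=5(94)=128
lo=0(34)+hi=4(83)=117
lo=0(34)+hi=3(79)=113
lo=0(34)+hi=2(52)=86
lo=1(48)+hi=2(52)=100

No pair found


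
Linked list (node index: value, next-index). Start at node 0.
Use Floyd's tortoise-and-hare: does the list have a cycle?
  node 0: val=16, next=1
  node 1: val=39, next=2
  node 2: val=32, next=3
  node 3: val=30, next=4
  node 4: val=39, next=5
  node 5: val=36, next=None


Floyd's tortoise (slow, +1) and hare (fast, +2):
  init: slow=0, fast=0
  step 1: slow=1, fast=2
  step 2: slow=2, fast=4
  step 3: fast 4->5->None, no cycle

Cycle: no


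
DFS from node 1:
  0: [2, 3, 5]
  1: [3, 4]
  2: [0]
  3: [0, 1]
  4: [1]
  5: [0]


Visit 1, push [4, 3]
Visit 3, push [0]
Visit 0, push [5, 2]
Visit 2, push []
Visit 5, push []
Visit 4, push []

DFS order: [1, 3, 0, 2, 5, 4]


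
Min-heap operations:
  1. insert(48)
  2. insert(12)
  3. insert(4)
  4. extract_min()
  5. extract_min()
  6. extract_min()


insert(48) -> [48]
insert(12) -> [12, 48]
insert(4) -> [4, 48, 12]
extract_min()->4, [12, 48]
extract_min()->12, [48]
extract_min()->48, []

Final heap: []


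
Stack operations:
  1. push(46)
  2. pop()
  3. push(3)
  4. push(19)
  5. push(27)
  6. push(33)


push(46) -> [46]
pop()->46, []
push(3) -> [3]
push(19) -> [3, 19]
push(27) -> [3, 19, 27]
push(33) -> [3, 19, 27, 33]

Final stack: [3, 19, 27, 33]


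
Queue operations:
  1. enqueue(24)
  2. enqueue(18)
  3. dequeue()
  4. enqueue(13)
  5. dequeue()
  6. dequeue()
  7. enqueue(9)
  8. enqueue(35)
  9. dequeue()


enqueue(24) -> [24]
enqueue(18) -> [24, 18]
dequeue()->24, [18]
enqueue(13) -> [18, 13]
dequeue()->18, [13]
dequeue()->13, []
enqueue(9) -> [9]
enqueue(35) -> [9, 35]
dequeue()->9, [35]

Final queue: [35]


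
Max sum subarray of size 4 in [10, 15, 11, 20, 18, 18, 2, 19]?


[0:4]: 56
[1:5]: 64
[2:6]: 67
[3:7]: 58
[4:8]: 57

Max: 67 at [2:6]


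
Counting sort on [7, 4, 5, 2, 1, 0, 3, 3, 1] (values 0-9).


Input: [7, 4, 5, 2, 1, 0, 3, 3, 1]
Counts: [1, 2, 1, 2, 1, 1, 0, 1, 0, 0]

Sorted: [0, 1, 1, 2, 3, 3, 4, 5, 7]


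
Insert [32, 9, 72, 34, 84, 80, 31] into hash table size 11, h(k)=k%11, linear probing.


Insert 32: h=10 -> slot 10
Insert 9: h=9 -> slot 9
Insert 72: h=6 -> slot 6
Insert 34: h=1 -> slot 1
Insert 84: h=7 -> slot 7
Insert 80: h=3 -> slot 3
Insert 31: h=9, 2 probes -> slot 0

Table: [31, 34, None, 80, None, None, 72, 84, None, 9, 32]


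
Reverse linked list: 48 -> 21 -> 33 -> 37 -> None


Step 1: curr=48, set curr.next=prev(None) | reversed so far: 48
Step 2: curr=21, set curr.next=prev(48) | reversed so far: 21 -> 48
Step 3: curr=33, set curr.next=prev(21) | reversed so far: 33 -> 21 -> 48
Step 4: curr=37, set curr.next=prev(33) | reversed so far: 37 -> 33 -> 21 -> 48

37 -> 33 -> 21 -> 48 -> None


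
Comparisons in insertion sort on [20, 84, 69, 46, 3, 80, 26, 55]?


Algorithm: insertion sort
Input: [20, 84, 69, 46, 3, 80, 26, 55]
Sorted: [3, 20, 26, 46, 55, 69, 80, 84]

21


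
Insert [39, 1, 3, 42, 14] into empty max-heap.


Insert 39: [39]
Insert 1: [39, 1]
Insert 3: [39, 1, 3]
Insert 42: [42, 39, 3, 1]
Insert 14: [42, 39, 3, 1, 14]

Final heap: [42, 39, 3, 1, 14]


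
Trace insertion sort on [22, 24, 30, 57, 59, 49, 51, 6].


Initial: [22, 24, 30, 57, 59, 49, 51, 6]
Insert 24: [22, 24, 30, 57, 59, 49, 51, 6]
Insert 30: [22, 24, 30, 57, 59, 49, 51, 6]
Insert 57: [22, 24, 30, 57, 59, 49, 51, 6]
Insert 59: [22, 24, 30, 57, 59, 49, 51, 6]
Insert 49: [22, 24, 30, 49, 57, 59, 51, 6]
Insert 51: [22, 24, 30, 49, 51, 57, 59, 6]
Insert 6: [6, 22, 24, 30, 49, 51, 57, 59]

Sorted: [6, 22, 24, 30, 49, 51, 57, 59]


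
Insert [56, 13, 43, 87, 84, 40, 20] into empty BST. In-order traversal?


Insert 56: root
Insert 13: L from 56
Insert 43: L from 56 -> R from 13
Insert 87: R from 56
Insert 84: R from 56 -> L from 87
Insert 40: L from 56 -> R from 13 -> L from 43
Insert 20: L from 56 -> R from 13 -> L from 43 -> L from 40

In-order: [13, 20, 40, 43, 56, 84, 87]


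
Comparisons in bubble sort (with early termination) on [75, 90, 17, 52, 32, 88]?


Algorithm: bubble sort (with early termination)
Input: [75, 90, 17, 52, 32, 88]
Sorted: [17, 32, 52, 75, 88, 90]

14


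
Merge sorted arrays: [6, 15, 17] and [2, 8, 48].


Take 2 from B
Take 6 from A
Take 8 from B
Take 15 from A
Take 17 from A

Merged: [2, 6, 8, 15, 17, 48]


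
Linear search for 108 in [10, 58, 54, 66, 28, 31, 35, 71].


i=0: 10!=108
i=1: 58!=108
i=2: 54!=108
i=3: 66!=108
i=4: 28!=108
i=5: 31!=108
i=6: 35!=108
i=7: 71!=108

Not found, 8 comps


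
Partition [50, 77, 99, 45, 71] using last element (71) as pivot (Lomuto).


Pivot: 71
  50 <= 71: advance i (no swap)
  45 <= 71: swap -> [50, 45, 99, 77, 71]
Place pivot at 2: [50, 45, 71, 77, 99]

Partitioned: [50, 45, 71, 77, 99]


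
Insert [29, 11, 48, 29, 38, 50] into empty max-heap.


Insert 29: [29]
Insert 11: [29, 11]
Insert 48: [48, 11, 29]
Insert 29: [48, 29, 29, 11]
Insert 38: [48, 38, 29, 11, 29]
Insert 50: [50, 38, 48, 11, 29, 29]

Final heap: [50, 38, 48, 11, 29, 29]


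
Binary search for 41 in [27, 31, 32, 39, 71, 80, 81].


Step 1: lo=0, hi=6, mid=3, val=39
Step 2: lo=4, hi=6, mid=5, val=80
Step 3: lo=4, hi=4, mid=4, val=71

Not found


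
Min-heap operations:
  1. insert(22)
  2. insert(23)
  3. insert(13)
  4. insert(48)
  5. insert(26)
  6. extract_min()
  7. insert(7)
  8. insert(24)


insert(22) -> [22]
insert(23) -> [22, 23]
insert(13) -> [13, 23, 22]
insert(48) -> [13, 23, 22, 48]
insert(26) -> [13, 23, 22, 48, 26]
extract_min()->13, [22, 23, 26, 48]
insert(7) -> [7, 22, 26, 48, 23]
insert(24) -> [7, 22, 24, 48, 23, 26]

Final heap: [7, 22, 24, 48, 23, 26]


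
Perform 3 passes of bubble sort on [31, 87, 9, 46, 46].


Initial: [31, 87, 9, 46, 46]
Pass 1: [31, 9, 46, 46, 87] (3 swaps)
Pass 2: [9, 31, 46, 46, 87] (1 swaps)
Pass 3: [9, 31, 46, 46, 87] (0 swaps)

After 3 passes: [9, 31, 46, 46, 87]


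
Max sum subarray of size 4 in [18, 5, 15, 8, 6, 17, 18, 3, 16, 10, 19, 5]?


[0:4]: 46
[1:5]: 34
[2:6]: 46
[3:7]: 49
[4:8]: 44
[5:9]: 54
[6:10]: 47
[7:11]: 48
[8:12]: 50

Max: 54 at [5:9]


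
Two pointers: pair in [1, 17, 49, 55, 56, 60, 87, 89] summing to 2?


lo=0(1)+hi=7(89)=90
lo=0(1)+hi=6(87)=88
lo=0(1)+hi=5(60)=61
lo=0(1)+hi=4(56)=57
lo=0(1)+hi=3(55)=56
lo=0(1)+hi=2(49)=50
lo=0(1)+hi=1(17)=18

No pair found


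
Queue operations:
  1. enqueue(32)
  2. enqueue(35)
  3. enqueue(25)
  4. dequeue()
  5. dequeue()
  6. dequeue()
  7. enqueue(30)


enqueue(32) -> [32]
enqueue(35) -> [32, 35]
enqueue(25) -> [32, 35, 25]
dequeue()->32, [35, 25]
dequeue()->35, [25]
dequeue()->25, []
enqueue(30) -> [30]

Final queue: [30]


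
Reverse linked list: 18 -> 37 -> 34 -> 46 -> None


Step 1: curr=18, set curr.next=prev(None) | reversed so far: 18
Step 2: curr=37, set curr.next=prev(18) | reversed so far: 37 -> 18
Step 3: curr=34, set curr.next=prev(37) | reversed so far: 34 -> 37 -> 18
Step 4: curr=46, set curr.next=prev(34) | reversed so far: 46 -> 34 -> 37 -> 18

46 -> 34 -> 37 -> 18 -> None


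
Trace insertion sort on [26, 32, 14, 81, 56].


Initial: [26, 32, 14, 81, 56]
Insert 32: [26, 32, 14, 81, 56]
Insert 14: [14, 26, 32, 81, 56]
Insert 81: [14, 26, 32, 81, 56]
Insert 56: [14, 26, 32, 56, 81]

Sorted: [14, 26, 32, 56, 81]


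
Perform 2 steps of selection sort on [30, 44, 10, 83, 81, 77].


Initial: [30, 44, 10, 83, 81, 77]
Step 1: min=10 at 2
  Swap: [10, 44, 30, 83, 81, 77]
Step 2: min=30 at 2
  Swap: [10, 30, 44, 83, 81, 77]

After 2 steps: [10, 30, 44, 83, 81, 77]


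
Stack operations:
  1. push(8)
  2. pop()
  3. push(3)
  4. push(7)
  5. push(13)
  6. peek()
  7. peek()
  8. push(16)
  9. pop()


push(8) -> [8]
pop()->8, []
push(3) -> [3]
push(7) -> [3, 7]
push(13) -> [3, 7, 13]
peek()->13
peek()->13
push(16) -> [3, 7, 13, 16]
pop()->16, [3, 7, 13]

Final stack: [3, 7, 13]


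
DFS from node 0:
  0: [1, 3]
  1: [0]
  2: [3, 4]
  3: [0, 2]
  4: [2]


Visit 0, push [3, 1]
Visit 1, push []
Visit 3, push [2]
Visit 2, push [4]
Visit 4, push []

DFS order: [0, 1, 3, 2, 4]


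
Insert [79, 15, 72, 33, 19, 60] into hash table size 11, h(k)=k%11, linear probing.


Insert 79: h=2 -> slot 2
Insert 15: h=4 -> slot 4
Insert 72: h=6 -> slot 6
Insert 33: h=0 -> slot 0
Insert 19: h=8 -> slot 8
Insert 60: h=5 -> slot 5

Table: [33, None, 79, None, 15, 60, 72, None, 19, None, None]


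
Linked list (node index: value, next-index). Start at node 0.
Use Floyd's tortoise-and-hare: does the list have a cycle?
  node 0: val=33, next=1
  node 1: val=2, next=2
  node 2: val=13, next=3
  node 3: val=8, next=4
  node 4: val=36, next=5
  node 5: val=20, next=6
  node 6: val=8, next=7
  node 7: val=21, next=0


Floyd's tortoise (slow, +1) and hare (fast, +2):
  init: slow=0, fast=0
  step 1: slow=1, fast=2
  step 2: slow=2, fast=4
  step 3: slow=3, fast=6
  step 4: slow=4, fast=0
  step 5: slow=5, fast=2
  step 6: slow=6, fast=4
  step 7: slow=7, fast=6
  step 8: slow=0, fast=0
  slow == fast at node 0: cycle detected

Cycle: yes


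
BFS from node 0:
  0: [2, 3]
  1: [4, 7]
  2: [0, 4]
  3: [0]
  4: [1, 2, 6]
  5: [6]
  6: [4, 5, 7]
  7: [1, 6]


Visit 0, enqueue [2, 3]
Visit 2, enqueue [4]
Visit 3, enqueue []
Visit 4, enqueue [1, 6]
Visit 1, enqueue [7]
Visit 6, enqueue [5]
Visit 7, enqueue []
Visit 5, enqueue []

BFS order: [0, 2, 3, 4, 1, 6, 7, 5]


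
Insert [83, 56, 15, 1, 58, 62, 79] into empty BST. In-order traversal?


Insert 83: root
Insert 56: L from 83
Insert 15: L from 83 -> L from 56
Insert 1: L from 83 -> L from 56 -> L from 15
Insert 58: L from 83 -> R from 56
Insert 62: L from 83 -> R from 56 -> R from 58
Insert 79: L from 83 -> R from 56 -> R from 58 -> R from 62

In-order: [1, 15, 56, 58, 62, 79, 83]


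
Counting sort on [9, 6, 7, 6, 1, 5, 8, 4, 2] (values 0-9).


Input: [9, 6, 7, 6, 1, 5, 8, 4, 2]
Counts: [0, 1, 1, 0, 1, 1, 2, 1, 1, 1]

Sorted: [1, 2, 4, 5, 6, 6, 7, 8, 9]


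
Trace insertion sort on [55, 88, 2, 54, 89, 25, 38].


Initial: [55, 88, 2, 54, 89, 25, 38]
Insert 88: [55, 88, 2, 54, 89, 25, 38]
Insert 2: [2, 55, 88, 54, 89, 25, 38]
Insert 54: [2, 54, 55, 88, 89, 25, 38]
Insert 89: [2, 54, 55, 88, 89, 25, 38]
Insert 25: [2, 25, 54, 55, 88, 89, 38]
Insert 38: [2, 25, 38, 54, 55, 88, 89]

Sorted: [2, 25, 38, 54, 55, 88, 89]


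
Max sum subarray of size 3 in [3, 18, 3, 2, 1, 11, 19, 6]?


[0:3]: 24
[1:4]: 23
[2:5]: 6
[3:6]: 14
[4:7]: 31
[5:8]: 36

Max: 36 at [5:8]


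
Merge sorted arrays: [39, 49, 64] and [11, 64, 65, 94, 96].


Take 11 from B
Take 39 from A
Take 49 from A
Take 64 from A

Merged: [11, 39, 49, 64, 64, 65, 94, 96]


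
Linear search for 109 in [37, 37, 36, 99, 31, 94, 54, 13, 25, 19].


i=0: 37!=109
i=1: 37!=109
i=2: 36!=109
i=3: 99!=109
i=4: 31!=109
i=5: 94!=109
i=6: 54!=109
i=7: 13!=109
i=8: 25!=109
i=9: 19!=109

Not found, 10 comps


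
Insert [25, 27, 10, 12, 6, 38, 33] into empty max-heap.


Insert 25: [25]
Insert 27: [27, 25]
Insert 10: [27, 25, 10]
Insert 12: [27, 25, 10, 12]
Insert 6: [27, 25, 10, 12, 6]
Insert 38: [38, 25, 27, 12, 6, 10]
Insert 33: [38, 25, 33, 12, 6, 10, 27]

Final heap: [38, 25, 33, 12, 6, 10, 27]


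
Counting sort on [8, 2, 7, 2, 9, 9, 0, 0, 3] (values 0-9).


Input: [8, 2, 7, 2, 9, 9, 0, 0, 3]
Counts: [2, 0, 2, 1, 0, 0, 0, 1, 1, 2]

Sorted: [0, 0, 2, 2, 3, 7, 8, 9, 9]


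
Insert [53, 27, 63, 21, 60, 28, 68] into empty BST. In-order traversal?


Insert 53: root
Insert 27: L from 53
Insert 63: R from 53
Insert 21: L from 53 -> L from 27
Insert 60: R from 53 -> L from 63
Insert 28: L from 53 -> R from 27
Insert 68: R from 53 -> R from 63

In-order: [21, 27, 28, 53, 60, 63, 68]


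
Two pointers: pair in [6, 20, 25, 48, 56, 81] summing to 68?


lo=0(6)+hi=5(81)=87
lo=0(6)+hi=4(56)=62
lo=1(20)+hi=4(56)=76
lo=1(20)+hi=3(48)=68

Yes: 20+48=68


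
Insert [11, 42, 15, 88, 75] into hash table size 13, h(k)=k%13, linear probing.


Insert 11: h=11 -> slot 11
Insert 42: h=3 -> slot 3
Insert 15: h=2 -> slot 2
Insert 88: h=10 -> slot 10
Insert 75: h=10, 2 probes -> slot 12

Table: [None, None, 15, 42, None, None, None, None, None, None, 88, 11, 75]


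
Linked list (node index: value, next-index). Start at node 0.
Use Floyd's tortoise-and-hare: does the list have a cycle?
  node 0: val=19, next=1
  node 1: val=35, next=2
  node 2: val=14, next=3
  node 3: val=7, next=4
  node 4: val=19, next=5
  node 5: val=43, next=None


Floyd's tortoise (slow, +1) and hare (fast, +2):
  init: slow=0, fast=0
  step 1: slow=1, fast=2
  step 2: slow=2, fast=4
  step 3: fast 4->5->None, no cycle

Cycle: no


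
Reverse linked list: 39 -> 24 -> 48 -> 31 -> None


Step 1: curr=39, set curr.next=prev(None) | reversed so far: 39
Step 2: curr=24, set curr.next=prev(39) | reversed so far: 24 -> 39
Step 3: curr=48, set curr.next=prev(24) | reversed so far: 48 -> 24 -> 39
Step 4: curr=31, set curr.next=prev(48) | reversed so far: 31 -> 48 -> 24 -> 39

31 -> 48 -> 24 -> 39 -> None


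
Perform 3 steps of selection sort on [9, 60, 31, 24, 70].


Initial: [9, 60, 31, 24, 70]
Step 1: min=9 at 0
  Swap: [9, 60, 31, 24, 70]
Step 2: min=24 at 3
  Swap: [9, 24, 31, 60, 70]
Step 3: min=31 at 2
  Swap: [9, 24, 31, 60, 70]

After 3 steps: [9, 24, 31, 60, 70]


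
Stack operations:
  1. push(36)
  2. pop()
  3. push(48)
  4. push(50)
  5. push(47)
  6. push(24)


push(36) -> [36]
pop()->36, []
push(48) -> [48]
push(50) -> [48, 50]
push(47) -> [48, 50, 47]
push(24) -> [48, 50, 47, 24]

Final stack: [48, 50, 47, 24]


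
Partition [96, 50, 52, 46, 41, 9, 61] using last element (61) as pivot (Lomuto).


Pivot: 61
  50 <= 61: swap -> [50, 96, 52, 46, 41, 9, 61]
  52 <= 61: swap -> [50, 52, 96, 46, 41, 9, 61]
  46 <= 61: swap -> [50, 52, 46, 96, 41, 9, 61]
  41 <= 61: swap -> [50, 52, 46, 41, 96, 9, 61]
  9 <= 61: swap -> [50, 52, 46, 41, 9, 96, 61]
Place pivot at 5: [50, 52, 46, 41, 9, 61, 96]

Partitioned: [50, 52, 46, 41, 9, 61, 96]


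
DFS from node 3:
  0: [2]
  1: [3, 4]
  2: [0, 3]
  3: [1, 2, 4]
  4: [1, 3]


Visit 3, push [4, 2, 1]
Visit 1, push [4]
Visit 4, push []
Visit 2, push [0]
Visit 0, push []

DFS order: [3, 1, 4, 2, 0]


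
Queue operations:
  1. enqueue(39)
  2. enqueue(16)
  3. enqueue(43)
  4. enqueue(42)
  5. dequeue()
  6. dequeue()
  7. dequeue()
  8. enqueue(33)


enqueue(39) -> [39]
enqueue(16) -> [39, 16]
enqueue(43) -> [39, 16, 43]
enqueue(42) -> [39, 16, 43, 42]
dequeue()->39, [16, 43, 42]
dequeue()->16, [43, 42]
dequeue()->43, [42]
enqueue(33) -> [42, 33]

Final queue: [42, 33]


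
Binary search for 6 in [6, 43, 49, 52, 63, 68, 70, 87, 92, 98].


Step 1: lo=0, hi=9, mid=4, val=63
Step 2: lo=0, hi=3, mid=1, val=43
Step 3: lo=0, hi=0, mid=0, val=6

Found at index 0


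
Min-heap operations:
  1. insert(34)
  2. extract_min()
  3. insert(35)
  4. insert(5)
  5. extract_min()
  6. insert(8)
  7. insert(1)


insert(34) -> [34]
extract_min()->34, []
insert(35) -> [35]
insert(5) -> [5, 35]
extract_min()->5, [35]
insert(8) -> [8, 35]
insert(1) -> [1, 35, 8]

Final heap: [1, 35, 8]


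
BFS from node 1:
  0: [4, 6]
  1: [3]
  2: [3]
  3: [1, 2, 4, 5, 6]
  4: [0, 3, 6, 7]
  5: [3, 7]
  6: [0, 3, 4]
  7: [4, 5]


Visit 1, enqueue [3]
Visit 3, enqueue [2, 4, 5, 6]
Visit 2, enqueue []
Visit 4, enqueue [0, 7]
Visit 5, enqueue []
Visit 6, enqueue []
Visit 0, enqueue []
Visit 7, enqueue []

BFS order: [1, 3, 2, 4, 5, 6, 0, 7]


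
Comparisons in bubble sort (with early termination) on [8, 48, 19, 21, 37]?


Algorithm: bubble sort (with early termination)
Input: [8, 48, 19, 21, 37]
Sorted: [8, 19, 21, 37, 48]

7


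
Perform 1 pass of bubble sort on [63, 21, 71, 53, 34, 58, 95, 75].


Initial: [63, 21, 71, 53, 34, 58, 95, 75]
Pass 1: [21, 63, 53, 34, 58, 71, 75, 95] (5 swaps)

After 1 pass: [21, 63, 53, 34, 58, 71, 75, 95]


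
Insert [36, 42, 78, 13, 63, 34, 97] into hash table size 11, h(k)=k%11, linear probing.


Insert 36: h=3 -> slot 3
Insert 42: h=9 -> slot 9
Insert 78: h=1 -> slot 1
Insert 13: h=2 -> slot 2
Insert 63: h=8 -> slot 8
Insert 34: h=1, 3 probes -> slot 4
Insert 97: h=9, 1 probes -> slot 10

Table: [None, 78, 13, 36, 34, None, None, None, 63, 42, 97]


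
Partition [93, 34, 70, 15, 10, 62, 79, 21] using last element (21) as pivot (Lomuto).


Pivot: 21
  15 <= 21: swap -> [15, 34, 70, 93, 10, 62, 79, 21]
  10 <= 21: swap -> [15, 10, 70, 93, 34, 62, 79, 21]
Place pivot at 2: [15, 10, 21, 93, 34, 62, 79, 70]

Partitioned: [15, 10, 21, 93, 34, 62, 79, 70]


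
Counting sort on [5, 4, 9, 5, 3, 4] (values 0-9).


Input: [5, 4, 9, 5, 3, 4]
Counts: [0, 0, 0, 1, 2, 2, 0, 0, 0, 1]

Sorted: [3, 4, 4, 5, 5, 9]


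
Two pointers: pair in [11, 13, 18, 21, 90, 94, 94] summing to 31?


lo=0(11)+hi=6(94)=105
lo=0(11)+hi=5(94)=105
lo=0(11)+hi=4(90)=101
lo=0(11)+hi=3(21)=32
lo=0(11)+hi=2(18)=29
lo=1(13)+hi=2(18)=31

Yes: 13+18=31


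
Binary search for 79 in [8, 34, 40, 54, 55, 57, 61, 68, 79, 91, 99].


Step 1: lo=0, hi=10, mid=5, val=57
Step 2: lo=6, hi=10, mid=8, val=79

Found at index 8


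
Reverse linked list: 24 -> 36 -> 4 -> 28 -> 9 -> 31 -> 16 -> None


Step 1: curr=24, set curr.next=prev(None) | reversed so far: 24
Step 2: curr=36, set curr.next=prev(24) | reversed so far: 36 -> 24
Step 3: curr=4, set curr.next=prev(36) | reversed so far: 4 -> 36 -> 24
Step 4: curr=28, set curr.next=prev(4) | reversed so far: 28 -> 4 -> 36 -> 24
Step 5: curr=9, set curr.next=prev(28) | reversed so far: 9 -> 28 -> 4 -> 36 -> 24
Step 6: curr=31, set curr.next=prev(9) | reversed so far: 31 -> 9 -> 28 -> 4 -> 36 -> 24
Step 7: curr=16, set curr.next=prev(31) | reversed so far: 16 -> 31 -> 9 -> 28 -> 4 -> 36 -> 24

16 -> 31 -> 9 -> 28 -> 4 -> 36 -> 24 -> None


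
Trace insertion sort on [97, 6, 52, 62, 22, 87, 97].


Initial: [97, 6, 52, 62, 22, 87, 97]
Insert 6: [6, 97, 52, 62, 22, 87, 97]
Insert 52: [6, 52, 97, 62, 22, 87, 97]
Insert 62: [6, 52, 62, 97, 22, 87, 97]
Insert 22: [6, 22, 52, 62, 97, 87, 97]
Insert 87: [6, 22, 52, 62, 87, 97, 97]
Insert 97: [6, 22, 52, 62, 87, 97, 97]

Sorted: [6, 22, 52, 62, 87, 97, 97]


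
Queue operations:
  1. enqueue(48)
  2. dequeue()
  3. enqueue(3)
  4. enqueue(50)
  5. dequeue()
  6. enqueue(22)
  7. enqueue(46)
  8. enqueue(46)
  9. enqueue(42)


enqueue(48) -> [48]
dequeue()->48, []
enqueue(3) -> [3]
enqueue(50) -> [3, 50]
dequeue()->3, [50]
enqueue(22) -> [50, 22]
enqueue(46) -> [50, 22, 46]
enqueue(46) -> [50, 22, 46, 46]
enqueue(42) -> [50, 22, 46, 46, 42]

Final queue: [50, 22, 46, 46, 42]


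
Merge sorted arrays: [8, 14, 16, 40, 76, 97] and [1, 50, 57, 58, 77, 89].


Take 1 from B
Take 8 from A
Take 14 from A
Take 16 from A
Take 40 from A
Take 50 from B
Take 57 from B
Take 58 from B
Take 76 from A
Take 77 from B
Take 89 from B

Merged: [1, 8, 14, 16, 40, 50, 57, 58, 76, 77, 89, 97]


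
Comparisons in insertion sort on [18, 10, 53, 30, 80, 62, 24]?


Algorithm: insertion sort
Input: [18, 10, 53, 30, 80, 62, 24]
Sorted: [10, 18, 24, 30, 53, 62, 80]

12


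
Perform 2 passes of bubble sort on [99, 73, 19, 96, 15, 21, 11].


Initial: [99, 73, 19, 96, 15, 21, 11]
Pass 1: [73, 19, 96, 15, 21, 11, 99] (6 swaps)
Pass 2: [19, 73, 15, 21, 11, 96, 99] (4 swaps)

After 2 passes: [19, 73, 15, 21, 11, 96, 99]


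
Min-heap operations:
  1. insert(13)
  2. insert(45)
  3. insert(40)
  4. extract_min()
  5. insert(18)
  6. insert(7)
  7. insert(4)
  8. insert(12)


insert(13) -> [13]
insert(45) -> [13, 45]
insert(40) -> [13, 45, 40]
extract_min()->13, [40, 45]
insert(18) -> [18, 45, 40]
insert(7) -> [7, 18, 40, 45]
insert(4) -> [4, 7, 40, 45, 18]
insert(12) -> [4, 7, 12, 45, 18, 40]

Final heap: [4, 7, 12, 45, 18, 40]


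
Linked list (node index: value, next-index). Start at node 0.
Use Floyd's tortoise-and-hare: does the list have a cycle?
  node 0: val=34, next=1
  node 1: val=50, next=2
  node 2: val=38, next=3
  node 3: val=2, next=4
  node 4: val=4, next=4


Floyd's tortoise (slow, +1) and hare (fast, +2):
  init: slow=0, fast=0
  step 1: slow=1, fast=2
  step 2: slow=2, fast=4
  step 3: slow=3, fast=4
  step 4: slow=4, fast=4
  slow == fast at node 4: cycle detected

Cycle: yes


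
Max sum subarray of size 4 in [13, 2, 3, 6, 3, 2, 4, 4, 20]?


[0:4]: 24
[1:5]: 14
[2:6]: 14
[3:7]: 15
[4:8]: 13
[5:9]: 30

Max: 30 at [5:9]


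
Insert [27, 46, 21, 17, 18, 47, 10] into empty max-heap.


Insert 27: [27]
Insert 46: [46, 27]
Insert 21: [46, 27, 21]
Insert 17: [46, 27, 21, 17]
Insert 18: [46, 27, 21, 17, 18]
Insert 47: [47, 27, 46, 17, 18, 21]
Insert 10: [47, 27, 46, 17, 18, 21, 10]

Final heap: [47, 27, 46, 17, 18, 21, 10]


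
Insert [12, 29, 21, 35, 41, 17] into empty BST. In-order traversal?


Insert 12: root
Insert 29: R from 12
Insert 21: R from 12 -> L from 29
Insert 35: R from 12 -> R from 29
Insert 41: R from 12 -> R from 29 -> R from 35
Insert 17: R from 12 -> L from 29 -> L from 21

In-order: [12, 17, 21, 29, 35, 41]


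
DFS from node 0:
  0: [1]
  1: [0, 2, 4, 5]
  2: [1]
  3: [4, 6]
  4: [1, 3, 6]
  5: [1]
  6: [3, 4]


Visit 0, push [1]
Visit 1, push [5, 4, 2]
Visit 2, push []
Visit 4, push [6, 3]
Visit 3, push [6]
Visit 6, push []
Visit 5, push []

DFS order: [0, 1, 2, 4, 3, 6, 5]


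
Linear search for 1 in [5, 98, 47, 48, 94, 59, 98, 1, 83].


i=0: 5!=1
i=1: 98!=1
i=2: 47!=1
i=3: 48!=1
i=4: 94!=1
i=5: 59!=1
i=6: 98!=1
i=7: 1==1 found!

Found at 7, 8 comps


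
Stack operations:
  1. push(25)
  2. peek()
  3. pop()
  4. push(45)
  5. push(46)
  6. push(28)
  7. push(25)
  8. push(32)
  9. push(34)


push(25) -> [25]
peek()->25
pop()->25, []
push(45) -> [45]
push(46) -> [45, 46]
push(28) -> [45, 46, 28]
push(25) -> [45, 46, 28, 25]
push(32) -> [45, 46, 28, 25, 32]
push(34) -> [45, 46, 28, 25, 32, 34]

Final stack: [45, 46, 28, 25, 32, 34]


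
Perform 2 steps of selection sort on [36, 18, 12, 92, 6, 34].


Initial: [36, 18, 12, 92, 6, 34]
Step 1: min=6 at 4
  Swap: [6, 18, 12, 92, 36, 34]
Step 2: min=12 at 2
  Swap: [6, 12, 18, 92, 36, 34]

After 2 steps: [6, 12, 18, 92, 36, 34]


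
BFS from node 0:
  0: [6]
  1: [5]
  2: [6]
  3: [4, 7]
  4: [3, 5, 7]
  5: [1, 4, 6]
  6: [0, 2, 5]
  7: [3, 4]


Visit 0, enqueue [6]
Visit 6, enqueue [2, 5]
Visit 2, enqueue []
Visit 5, enqueue [1, 4]
Visit 1, enqueue []
Visit 4, enqueue [3, 7]
Visit 3, enqueue []
Visit 7, enqueue []

BFS order: [0, 6, 2, 5, 1, 4, 3, 7]


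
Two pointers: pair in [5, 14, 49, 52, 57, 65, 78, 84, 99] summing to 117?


lo=0(5)+hi=8(99)=104
lo=1(14)+hi=8(99)=113
lo=2(49)+hi=8(99)=148
lo=2(49)+hi=7(84)=133
lo=2(49)+hi=6(78)=127
lo=2(49)+hi=5(65)=114
lo=3(52)+hi=5(65)=117

Yes: 52+65=117


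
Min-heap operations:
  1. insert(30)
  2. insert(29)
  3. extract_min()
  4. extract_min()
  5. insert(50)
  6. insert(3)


insert(30) -> [30]
insert(29) -> [29, 30]
extract_min()->29, [30]
extract_min()->30, []
insert(50) -> [50]
insert(3) -> [3, 50]

Final heap: [3, 50]


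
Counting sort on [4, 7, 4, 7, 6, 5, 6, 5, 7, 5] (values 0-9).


Input: [4, 7, 4, 7, 6, 5, 6, 5, 7, 5]
Counts: [0, 0, 0, 0, 2, 3, 2, 3, 0, 0]

Sorted: [4, 4, 5, 5, 5, 6, 6, 7, 7, 7]


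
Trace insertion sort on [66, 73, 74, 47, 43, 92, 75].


Initial: [66, 73, 74, 47, 43, 92, 75]
Insert 73: [66, 73, 74, 47, 43, 92, 75]
Insert 74: [66, 73, 74, 47, 43, 92, 75]
Insert 47: [47, 66, 73, 74, 43, 92, 75]
Insert 43: [43, 47, 66, 73, 74, 92, 75]
Insert 92: [43, 47, 66, 73, 74, 92, 75]
Insert 75: [43, 47, 66, 73, 74, 75, 92]

Sorted: [43, 47, 66, 73, 74, 75, 92]


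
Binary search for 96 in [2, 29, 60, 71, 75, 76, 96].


Step 1: lo=0, hi=6, mid=3, val=71
Step 2: lo=4, hi=6, mid=5, val=76
Step 3: lo=6, hi=6, mid=6, val=96

Found at index 6


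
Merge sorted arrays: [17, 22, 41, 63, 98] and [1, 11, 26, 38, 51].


Take 1 from B
Take 11 from B
Take 17 from A
Take 22 from A
Take 26 from B
Take 38 from B
Take 41 from A
Take 51 from B

Merged: [1, 11, 17, 22, 26, 38, 41, 51, 63, 98]


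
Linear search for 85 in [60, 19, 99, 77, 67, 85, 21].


i=0: 60!=85
i=1: 19!=85
i=2: 99!=85
i=3: 77!=85
i=4: 67!=85
i=5: 85==85 found!

Found at 5, 6 comps


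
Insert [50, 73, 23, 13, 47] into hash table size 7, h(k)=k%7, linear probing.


Insert 50: h=1 -> slot 1
Insert 73: h=3 -> slot 3
Insert 23: h=2 -> slot 2
Insert 13: h=6 -> slot 6
Insert 47: h=5 -> slot 5

Table: [None, 50, 23, 73, None, 47, 13]


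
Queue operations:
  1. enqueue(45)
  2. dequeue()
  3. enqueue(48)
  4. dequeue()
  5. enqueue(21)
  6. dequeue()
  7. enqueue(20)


enqueue(45) -> [45]
dequeue()->45, []
enqueue(48) -> [48]
dequeue()->48, []
enqueue(21) -> [21]
dequeue()->21, []
enqueue(20) -> [20]

Final queue: [20]


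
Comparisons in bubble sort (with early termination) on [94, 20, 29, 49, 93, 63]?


Algorithm: bubble sort (with early termination)
Input: [94, 20, 29, 49, 93, 63]
Sorted: [20, 29, 49, 63, 93, 94]

12


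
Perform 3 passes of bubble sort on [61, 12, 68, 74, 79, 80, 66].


Initial: [61, 12, 68, 74, 79, 80, 66]
Pass 1: [12, 61, 68, 74, 79, 66, 80] (2 swaps)
Pass 2: [12, 61, 68, 74, 66, 79, 80] (1 swaps)
Pass 3: [12, 61, 68, 66, 74, 79, 80] (1 swaps)

After 3 passes: [12, 61, 68, 66, 74, 79, 80]


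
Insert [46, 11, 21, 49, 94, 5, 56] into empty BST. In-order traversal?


Insert 46: root
Insert 11: L from 46
Insert 21: L from 46 -> R from 11
Insert 49: R from 46
Insert 94: R from 46 -> R from 49
Insert 5: L from 46 -> L from 11
Insert 56: R from 46 -> R from 49 -> L from 94

In-order: [5, 11, 21, 46, 49, 56, 94]


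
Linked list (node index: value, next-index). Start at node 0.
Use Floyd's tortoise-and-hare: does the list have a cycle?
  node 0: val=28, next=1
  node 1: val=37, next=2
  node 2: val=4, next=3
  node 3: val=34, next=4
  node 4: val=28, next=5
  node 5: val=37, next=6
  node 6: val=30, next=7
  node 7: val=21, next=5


Floyd's tortoise (slow, +1) and hare (fast, +2):
  init: slow=0, fast=0
  step 1: slow=1, fast=2
  step 2: slow=2, fast=4
  step 3: slow=3, fast=6
  step 4: slow=4, fast=5
  step 5: slow=5, fast=7
  step 6: slow=6, fast=6
  slow == fast at node 6: cycle detected

Cycle: yes


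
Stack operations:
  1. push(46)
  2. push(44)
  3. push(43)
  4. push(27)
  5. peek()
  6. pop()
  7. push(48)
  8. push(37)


push(46) -> [46]
push(44) -> [46, 44]
push(43) -> [46, 44, 43]
push(27) -> [46, 44, 43, 27]
peek()->27
pop()->27, [46, 44, 43]
push(48) -> [46, 44, 43, 48]
push(37) -> [46, 44, 43, 48, 37]

Final stack: [46, 44, 43, 48, 37]


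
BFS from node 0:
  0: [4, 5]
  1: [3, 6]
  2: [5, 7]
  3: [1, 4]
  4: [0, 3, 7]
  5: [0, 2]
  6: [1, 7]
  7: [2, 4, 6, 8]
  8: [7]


Visit 0, enqueue [4, 5]
Visit 4, enqueue [3, 7]
Visit 5, enqueue [2]
Visit 3, enqueue [1]
Visit 7, enqueue [6, 8]
Visit 2, enqueue []
Visit 1, enqueue []
Visit 6, enqueue []
Visit 8, enqueue []

BFS order: [0, 4, 5, 3, 7, 2, 1, 6, 8]


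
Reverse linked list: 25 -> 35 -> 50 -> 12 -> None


Step 1: curr=25, set curr.next=prev(None) | reversed so far: 25
Step 2: curr=35, set curr.next=prev(25) | reversed so far: 35 -> 25
Step 3: curr=50, set curr.next=prev(35) | reversed so far: 50 -> 35 -> 25
Step 4: curr=12, set curr.next=prev(50) | reversed so far: 12 -> 50 -> 35 -> 25

12 -> 50 -> 35 -> 25 -> None


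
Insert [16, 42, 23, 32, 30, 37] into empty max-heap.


Insert 16: [16]
Insert 42: [42, 16]
Insert 23: [42, 16, 23]
Insert 32: [42, 32, 23, 16]
Insert 30: [42, 32, 23, 16, 30]
Insert 37: [42, 32, 37, 16, 30, 23]

Final heap: [42, 32, 37, 16, 30, 23]


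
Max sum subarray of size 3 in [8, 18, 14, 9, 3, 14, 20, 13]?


[0:3]: 40
[1:4]: 41
[2:5]: 26
[3:6]: 26
[4:7]: 37
[5:8]: 47

Max: 47 at [5:8]


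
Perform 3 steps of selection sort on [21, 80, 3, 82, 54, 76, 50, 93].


Initial: [21, 80, 3, 82, 54, 76, 50, 93]
Step 1: min=3 at 2
  Swap: [3, 80, 21, 82, 54, 76, 50, 93]
Step 2: min=21 at 2
  Swap: [3, 21, 80, 82, 54, 76, 50, 93]
Step 3: min=50 at 6
  Swap: [3, 21, 50, 82, 54, 76, 80, 93]

After 3 steps: [3, 21, 50, 82, 54, 76, 80, 93]


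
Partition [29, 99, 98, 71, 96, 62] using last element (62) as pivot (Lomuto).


Pivot: 62
  29 <= 62: advance i (no swap)
Place pivot at 1: [29, 62, 98, 71, 96, 99]

Partitioned: [29, 62, 98, 71, 96, 99]


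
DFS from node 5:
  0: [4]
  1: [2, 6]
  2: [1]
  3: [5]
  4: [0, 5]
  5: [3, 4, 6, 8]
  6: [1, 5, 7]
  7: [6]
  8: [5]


Visit 5, push [8, 6, 4, 3]
Visit 3, push []
Visit 4, push [0]
Visit 0, push []
Visit 6, push [7, 1]
Visit 1, push [2]
Visit 2, push []
Visit 7, push []
Visit 8, push []

DFS order: [5, 3, 4, 0, 6, 1, 2, 7, 8]


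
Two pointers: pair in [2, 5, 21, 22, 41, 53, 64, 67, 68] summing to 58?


lo=0(2)+hi=8(68)=70
lo=0(2)+hi=7(67)=69
lo=0(2)+hi=6(64)=66
lo=0(2)+hi=5(53)=55
lo=1(5)+hi=5(53)=58

Yes: 5+53=58


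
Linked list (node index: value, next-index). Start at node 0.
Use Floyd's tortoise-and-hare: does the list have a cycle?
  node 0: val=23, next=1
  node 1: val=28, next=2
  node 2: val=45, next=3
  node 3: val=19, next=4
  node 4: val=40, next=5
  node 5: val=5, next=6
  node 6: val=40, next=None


Floyd's tortoise (slow, +1) and hare (fast, +2):
  init: slow=0, fast=0
  step 1: slow=1, fast=2
  step 2: slow=2, fast=4
  step 3: slow=3, fast=6
  step 4: fast -> None, no cycle

Cycle: no


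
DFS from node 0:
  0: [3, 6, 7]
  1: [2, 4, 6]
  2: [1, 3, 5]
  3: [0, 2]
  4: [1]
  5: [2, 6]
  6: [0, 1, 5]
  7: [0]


Visit 0, push [7, 6, 3]
Visit 3, push [2]
Visit 2, push [5, 1]
Visit 1, push [6, 4]
Visit 4, push []
Visit 6, push [5]
Visit 5, push []
Visit 7, push []

DFS order: [0, 3, 2, 1, 4, 6, 5, 7]


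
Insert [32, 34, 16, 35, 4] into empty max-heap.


Insert 32: [32]
Insert 34: [34, 32]
Insert 16: [34, 32, 16]
Insert 35: [35, 34, 16, 32]
Insert 4: [35, 34, 16, 32, 4]

Final heap: [35, 34, 16, 32, 4]


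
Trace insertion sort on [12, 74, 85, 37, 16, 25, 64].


Initial: [12, 74, 85, 37, 16, 25, 64]
Insert 74: [12, 74, 85, 37, 16, 25, 64]
Insert 85: [12, 74, 85, 37, 16, 25, 64]
Insert 37: [12, 37, 74, 85, 16, 25, 64]
Insert 16: [12, 16, 37, 74, 85, 25, 64]
Insert 25: [12, 16, 25, 37, 74, 85, 64]
Insert 64: [12, 16, 25, 37, 64, 74, 85]

Sorted: [12, 16, 25, 37, 64, 74, 85]


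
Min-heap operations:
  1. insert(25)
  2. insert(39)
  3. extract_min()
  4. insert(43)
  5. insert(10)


insert(25) -> [25]
insert(39) -> [25, 39]
extract_min()->25, [39]
insert(43) -> [39, 43]
insert(10) -> [10, 43, 39]

Final heap: [10, 43, 39]


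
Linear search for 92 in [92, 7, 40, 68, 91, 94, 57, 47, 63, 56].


i=0: 92==92 found!

Found at 0, 1 comps


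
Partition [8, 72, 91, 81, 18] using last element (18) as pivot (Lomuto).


Pivot: 18
  8 <= 18: advance i (no swap)
Place pivot at 1: [8, 18, 91, 81, 72]

Partitioned: [8, 18, 91, 81, 72]


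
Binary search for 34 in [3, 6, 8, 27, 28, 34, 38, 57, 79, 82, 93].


Step 1: lo=0, hi=10, mid=5, val=34

Found at index 5


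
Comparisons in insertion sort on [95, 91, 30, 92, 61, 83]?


Algorithm: insertion sort
Input: [95, 91, 30, 92, 61, 83]
Sorted: [30, 61, 83, 91, 92, 95]

13


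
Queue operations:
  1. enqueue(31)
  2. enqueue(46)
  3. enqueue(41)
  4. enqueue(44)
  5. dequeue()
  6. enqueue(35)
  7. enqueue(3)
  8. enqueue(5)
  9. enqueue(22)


enqueue(31) -> [31]
enqueue(46) -> [31, 46]
enqueue(41) -> [31, 46, 41]
enqueue(44) -> [31, 46, 41, 44]
dequeue()->31, [46, 41, 44]
enqueue(35) -> [46, 41, 44, 35]
enqueue(3) -> [46, 41, 44, 35, 3]
enqueue(5) -> [46, 41, 44, 35, 3, 5]
enqueue(22) -> [46, 41, 44, 35, 3, 5, 22]

Final queue: [46, 41, 44, 35, 3, 5, 22]


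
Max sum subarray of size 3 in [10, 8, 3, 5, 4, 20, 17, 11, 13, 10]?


[0:3]: 21
[1:4]: 16
[2:5]: 12
[3:6]: 29
[4:7]: 41
[5:8]: 48
[6:9]: 41
[7:10]: 34

Max: 48 at [5:8]


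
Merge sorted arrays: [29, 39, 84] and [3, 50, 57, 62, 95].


Take 3 from B
Take 29 from A
Take 39 from A
Take 50 from B
Take 57 from B
Take 62 from B
Take 84 from A

Merged: [3, 29, 39, 50, 57, 62, 84, 95]


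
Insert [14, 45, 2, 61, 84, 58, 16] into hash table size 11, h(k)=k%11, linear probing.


Insert 14: h=3 -> slot 3
Insert 45: h=1 -> slot 1
Insert 2: h=2 -> slot 2
Insert 61: h=6 -> slot 6
Insert 84: h=7 -> slot 7
Insert 58: h=3, 1 probes -> slot 4
Insert 16: h=5 -> slot 5

Table: [None, 45, 2, 14, 58, 16, 61, 84, None, None, None]


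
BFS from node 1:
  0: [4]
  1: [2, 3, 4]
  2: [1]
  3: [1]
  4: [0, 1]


Visit 1, enqueue [2, 3, 4]
Visit 2, enqueue []
Visit 3, enqueue []
Visit 4, enqueue [0]
Visit 0, enqueue []

BFS order: [1, 2, 3, 4, 0]


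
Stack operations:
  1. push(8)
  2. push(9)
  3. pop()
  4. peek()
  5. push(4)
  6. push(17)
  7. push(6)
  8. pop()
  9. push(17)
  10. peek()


push(8) -> [8]
push(9) -> [8, 9]
pop()->9, [8]
peek()->8
push(4) -> [8, 4]
push(17) -> [8, 4, 17]
push(6) -> [8, 4, 17, 6]
pop()->6, [8, 4, 17]
push(17) -> [8, 4, 17, 17]
peek()->17

Final stack: [8, 4, 17, 17]


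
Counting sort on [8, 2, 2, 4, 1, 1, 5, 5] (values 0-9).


Input: [8, 2, 2, 4, 1, 1, 5, 5]
Counts: [0, 2, 2, 0, 1, 2, 0, 0, 1, 0]

Sorted: [1, 1, 2, 2, 4, 5, 5, 8]


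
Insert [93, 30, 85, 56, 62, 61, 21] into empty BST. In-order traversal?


Insert 93: root
Insert 30: L from 93
Insert 85: L from 93 -> R from 30
Insert 56: L from 93 -> R from 30 -> L from 85
Insert 62: L from 93 -> R from 30 -> L from 85 -> R from 56
Insert 61: L from 93 -> R from 30 -> L from 85 -> R from 56 -> L from 62
Insert 21: L from 93 -> L from 30

In-order: [21, 30, 56, 61, 62, 85, 93]


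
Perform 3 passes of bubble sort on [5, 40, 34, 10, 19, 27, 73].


Initial: [5, 40, 34, 10, 19, 27, 73]
Pass 1: [5, 34, 10, 19, 27, 40, 73] (4 swaps)
Pass 2: [5, 10, 19, 27, 34, 40, 73] (3 swaps)
Pass 3: [5, 10, 19, 27, 34, 40, 73] (0 swaps)

After 3 passes: [5, 10, 19, 27, 34, 40, 73]


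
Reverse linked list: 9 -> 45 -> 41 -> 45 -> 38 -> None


Step 1: curr=9, set curr.next=prev(None) | reversed so far: 9
Step 2: curr=45, set curr.next=prev(9) | reversed so far: 45 -> 9
Step 3: curr=41, set curr.next=prev(45) | reversed so far: 41 -> 45 -> 9
Step 4: curr=45, set curr.next=prev(41) | reversed so far: 45 -> 41 -> 45 -> 9
Step 5: curr=38, set curr.next=prev(45) | reversed so far: 38 -> 45 -> 41 -> 45 -> 9

38 -> 45 -> 41 -> 45 -> 9 -> None


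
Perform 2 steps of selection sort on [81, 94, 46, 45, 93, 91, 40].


Initial: [81, 94, 46, 45, 93, 91, 40]
Step 1: min=40 at 6
  Swap: [40, 94, 46, 45, 93, 91, 81]
Step 2: min=45 at 3
  Swap: [40, 45, 46, 94, 93, 91, 81]

After 2 steps: [40, 45, 46, 94, 93, 91, 81]


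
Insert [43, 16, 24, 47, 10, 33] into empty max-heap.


Insert 43: [43]
Insert 16: [43, 16]
Insert 24: [43, 16, 24]
Insert 47: [47, 43, 24, 16]
Insert 10: [47, 43, 24, 16, 10]
Insert 33: [47, 43, 33, 16, 10, 24]

Final heap: [47, 43, 33, 16, 10, 24]


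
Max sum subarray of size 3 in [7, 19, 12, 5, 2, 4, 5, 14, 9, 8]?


[0:3]: 38
[1:4]: 36
[2:5]: 19
[3:6]: 11
[4:7]: 11
[5:8]: 23
[6:9]: 28
[7:10]: 31

Max: 38 at [0:3]


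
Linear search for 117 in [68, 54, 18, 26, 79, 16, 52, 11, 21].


i=0: 68!=117
i=1: 54!=117
i=2: 18!=117
i=3: 26!=117
i=4: 79!=117
i=5: 16!=117
i=6: 52!=117
i=7: 11!=117
i=8: 21!=117

Not found, 9 comps


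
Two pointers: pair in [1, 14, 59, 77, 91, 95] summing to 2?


lo=0(1)+hi=5(95)=96
lo=0(1)+hi=4(91)=92
lo=0(1)+hi=3(77)=78
lo=0(1)+hi=2(59)=60
lo=0(1)+hi=1(14)=15

No pair found


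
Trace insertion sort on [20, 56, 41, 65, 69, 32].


Initial: [20, 56, 41, 65, 69, 32]
Insert 56: [20, 56, 41, 65, 69, 32]
Insert 41: [20, 41, 56, 65, 69, 32]
Insert 65: [20, 41, 56, 65, 69, 32]
Insert 69: [20, 41, 56, 65, 69, 32]
Insert 32: [20, 32, 41, 56, 65, 69]

Sorted: [20, 32, 41, 56, 65, 69]


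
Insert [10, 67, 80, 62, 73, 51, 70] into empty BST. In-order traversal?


Insert 10: root
Insert 67: R from 10
Insert 80: R from 10 -> R from 67
Insert 62: R from 10 -> L from 67
Insert 73: R from 10 -> R from 67 -> L from 80
Insert 51: R from 10 -> L from 67 -> L from 62
Insert 70: R from 10 -> R from 67 -> L from 80 -> L from 73

In-order: [10, 51, 62, 67, 70, 73, 80]


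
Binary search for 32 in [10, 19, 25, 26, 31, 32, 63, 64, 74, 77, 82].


Step 1: lo=0, hi=10, mid=5, val=32

Found at index 5


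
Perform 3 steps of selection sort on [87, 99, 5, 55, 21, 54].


Initial: [87, 99, 5, 55, 21, 54]
Step 1: min=5 at 2
  Swap: [5, 99, 87, 55, 21, 54]
Step 2: min=21 at 4
  Swap: [5, 21, 87, 55, 99, 54]
Step 3: min=54 at 5
  Swap: [5, 21, 54, 55, 99, 87]

After 3 steps: [5, 21, 54, 55, 99, 87]


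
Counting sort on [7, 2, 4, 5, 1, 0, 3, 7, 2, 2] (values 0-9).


Input: [7, 2, 4, 5, 1, 0, 3, 7, 2, 2]
Counts: [1, 1, 3, 1, 1, 1, 0, 2, 0, 0]

Sorted: [0, 1, 2, 2, 2, 3, 4, 5, 7, 7]


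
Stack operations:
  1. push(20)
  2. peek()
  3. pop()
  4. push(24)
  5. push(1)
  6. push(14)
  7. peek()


push(20) -> [20]
peek()->20
pop()->20, []
push(24) -> [24]
push(1) -> [24, 1]
push(14) -> [24, 1, 14]
peek()->14

Final stack: [24, 1, 14]


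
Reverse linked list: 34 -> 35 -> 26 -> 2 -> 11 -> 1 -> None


Step 1: curr=34, set curr.next=prev(None) | reversed so far: 34
Step 2: curr=35, set curr.next=prev(34) | reversed so far: 35 -> 34
Step 3: curr=26, set curr.next=prev(35) | reversed so far: 26 -> 35 -> 34
Step 4: curr=2, set curr.next=prev(26) | reversed so far: 2 -> 26 -> 35 -> 34
Step 5: curr=11, set curr.next=prev(2) | reversed so far: 11 -> 2 -> 26 -> 35 -> 34
Step 6: curr=1, set curr.next=prev(11) | reversed so far: 1 -> 11 -> 2 -> 26 -> 35 -> 34

1 -> 11 -> 2 -> 26 -> 35 -> 34 -> None


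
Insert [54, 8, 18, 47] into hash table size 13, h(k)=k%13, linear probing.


Insert 54: h=2 -> slot 2
Insert 8: h=8 -> slot 8
Insert 18: h=5 -> slot 5
Insert 47: h=8, 1 probes -> slot 9

Table: [None, None, 54, None, None, 18, None, None, 8, 47, None, None, None]


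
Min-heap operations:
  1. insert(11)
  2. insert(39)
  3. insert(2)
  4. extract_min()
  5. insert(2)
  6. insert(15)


insert(11) -> [11]
insert(39) -> [11, 39]
insert(2) -> [2, 39, 11]
extract_min()->2, [11, 39]
insert(2) -> [2, 39, 11]
insert(15) -> [2, 15, 11, 39]

Final heap: [2, 15, 11, 39]


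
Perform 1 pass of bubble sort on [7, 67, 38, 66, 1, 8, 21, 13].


Initial: [7, 67, 38, 66, 1, 8, 21, 13]
Pass 1: [7, 38, 66, 1, 8, 21, 13, 67] (6 swaps)

After 1 pass: [7, 38, 66, 1, 8, 21, 13, 67]


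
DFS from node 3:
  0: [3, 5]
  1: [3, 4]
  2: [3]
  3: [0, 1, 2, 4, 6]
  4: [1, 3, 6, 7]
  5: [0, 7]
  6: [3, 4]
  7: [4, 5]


Visit 3, push [6, 4, 2, 1, 0]
Visit 0, push [5]
Visit 5, push [7]
Visit 7, push [4]
Visit 4, push [6, 1]
Visit 1, push []
Visit 6, push []
Visit 2, push []

DFS order: [3, 0, 5, 7, 4, 1, 6, 2]


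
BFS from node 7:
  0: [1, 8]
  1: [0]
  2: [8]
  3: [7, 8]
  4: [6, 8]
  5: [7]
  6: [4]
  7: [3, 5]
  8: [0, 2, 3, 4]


Visit 7, enqueue [3, 5]
Visit 3, enqueue [8]
Visit 5, enqueue []
Visit 8, enqueue [0, 2, 4]
Visit 0, enqueue [1]
Visit 2, enqueue []
Visit 4, enqueue [6]
Visit 1, enqueue []
Visit 6, enqueue []

BFS order: [7, 3, 5, 8, 0, 2, 4, 1, 6]


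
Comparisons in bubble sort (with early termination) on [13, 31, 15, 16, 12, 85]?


Algorithm: bubble sort (with early termination)
Input: [13, 31, 15, 16, 12, 85]
Sorted: [12, 13, 15, 16, 31, 85]

15
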